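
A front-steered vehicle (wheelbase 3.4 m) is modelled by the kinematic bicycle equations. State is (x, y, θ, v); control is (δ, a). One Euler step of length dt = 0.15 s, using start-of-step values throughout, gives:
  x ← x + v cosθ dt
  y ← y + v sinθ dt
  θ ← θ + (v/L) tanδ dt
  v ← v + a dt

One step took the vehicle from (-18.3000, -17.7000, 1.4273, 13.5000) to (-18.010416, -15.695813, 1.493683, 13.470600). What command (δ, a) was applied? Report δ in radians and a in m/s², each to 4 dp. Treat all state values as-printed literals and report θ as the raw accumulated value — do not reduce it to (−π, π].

δ = 0.1110, a = -0.1960

a = (v'−v)/dt = (-0.029400)/0.15 = -0.1960
Δθ = θ'−θ = 0.066383;  (v·dt/L) = 13.5000·0.15/3.4 = 0.595588
tan δ = Δθ·L/(v·dt) = 0.111458  →  δ = 0.1110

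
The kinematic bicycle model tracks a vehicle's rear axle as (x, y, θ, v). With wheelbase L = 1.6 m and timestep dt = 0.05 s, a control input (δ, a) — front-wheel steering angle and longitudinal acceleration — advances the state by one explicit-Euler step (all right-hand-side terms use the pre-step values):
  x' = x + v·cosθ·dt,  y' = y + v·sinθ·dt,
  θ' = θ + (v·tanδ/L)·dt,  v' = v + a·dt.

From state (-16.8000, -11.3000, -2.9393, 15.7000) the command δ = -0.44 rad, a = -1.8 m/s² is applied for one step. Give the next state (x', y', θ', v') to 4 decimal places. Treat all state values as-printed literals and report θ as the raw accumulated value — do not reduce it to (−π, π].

x' = -16.8000 + 15.7000·cos(-2.9393)·0.05 = -17.5690
y' = -11.3000 + 15.7000·sin(-2.9393)·0.05 = -11.4577
θ' = -2.9393 + (15.7000/1.6)·tan(-0.44)·0.05 = -3.1703
v' = 15.7000 − 1.8000·0.05 = 15.6100

(-17.5690, -11.4577, -3.1703, 15.6100)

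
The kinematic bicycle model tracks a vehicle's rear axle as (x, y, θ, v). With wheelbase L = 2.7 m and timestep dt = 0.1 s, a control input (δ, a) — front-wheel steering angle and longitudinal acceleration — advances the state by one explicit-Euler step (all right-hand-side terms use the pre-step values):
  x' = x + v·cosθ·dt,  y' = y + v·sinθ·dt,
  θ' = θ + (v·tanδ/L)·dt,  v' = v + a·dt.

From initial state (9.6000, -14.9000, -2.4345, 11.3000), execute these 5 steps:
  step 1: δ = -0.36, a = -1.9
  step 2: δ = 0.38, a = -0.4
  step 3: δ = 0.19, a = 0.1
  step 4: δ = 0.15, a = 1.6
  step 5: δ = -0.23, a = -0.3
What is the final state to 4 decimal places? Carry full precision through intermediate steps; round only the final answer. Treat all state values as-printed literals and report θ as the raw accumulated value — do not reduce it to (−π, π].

(5.4414, -18.5764, -2.3843, 11.2100)

after step 1 (δ=-0.36, a=-1.9): (8.740913, -15.634078, -2.592032, 11.110000)
after step 2 (δ=0.38, a=-0.4): (7.793504, -16.214367, -2.427681, 11.070000)
after step 3 (δ=0.19, a=0.1): (6.956826, -16.939226, -2.348829, 11.080000)
after step 4 (δ=0.15, a=1.6): (6.179144, -17.728449, -2.286808, 11.240000)
after step 5 (δ=-0.23, a=-0.3): (5.441371, -18.576428, -2.384281, 11.210000)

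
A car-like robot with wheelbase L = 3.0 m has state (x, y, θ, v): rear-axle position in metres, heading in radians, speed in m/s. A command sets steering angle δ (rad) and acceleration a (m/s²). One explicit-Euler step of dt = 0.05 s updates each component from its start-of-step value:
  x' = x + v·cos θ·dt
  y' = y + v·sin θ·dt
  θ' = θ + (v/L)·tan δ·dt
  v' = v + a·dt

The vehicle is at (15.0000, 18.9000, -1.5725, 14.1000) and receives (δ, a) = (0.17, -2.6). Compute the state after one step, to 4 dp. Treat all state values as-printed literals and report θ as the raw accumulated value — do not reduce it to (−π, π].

x' = 15.0000 + 14.1000·cos(-1.5725)·0.05 = 14.9988
y' = 18.9000 + 14.1000·sin(-1.5725)·0.05 = 18.1950
θ' = -1.5725 + (14.1000/3.0)·tan(0.17)·0.05 = -1.5322
v' = 14.1000 − 2.6000·0.05 = 13.9700

(14.9988, 18.1950, -1.5322, 13.9700)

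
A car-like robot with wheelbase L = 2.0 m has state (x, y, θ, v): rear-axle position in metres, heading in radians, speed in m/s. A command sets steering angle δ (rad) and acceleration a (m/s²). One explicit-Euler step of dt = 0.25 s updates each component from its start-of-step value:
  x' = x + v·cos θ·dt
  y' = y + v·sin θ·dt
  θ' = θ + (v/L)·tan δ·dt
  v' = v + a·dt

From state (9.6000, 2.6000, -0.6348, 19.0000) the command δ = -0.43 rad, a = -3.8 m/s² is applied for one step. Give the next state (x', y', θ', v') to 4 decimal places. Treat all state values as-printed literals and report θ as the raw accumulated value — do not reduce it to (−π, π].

x' = 9.6000 + 19.0000·cos(-0.6348)·0.25 = 13.4247
y' = 2.6000 + 19.0000·sin(-0.6348)·0.25 = -0.2168
θ' = -0.6348 + (19.0000/2.0)·tan(-0.43)·0.25 = -1.7240
v' = 19.0000 − 3.8000·0.25 = 18.0500

(13.4247, -0.2168, -1.7240, 18.0500)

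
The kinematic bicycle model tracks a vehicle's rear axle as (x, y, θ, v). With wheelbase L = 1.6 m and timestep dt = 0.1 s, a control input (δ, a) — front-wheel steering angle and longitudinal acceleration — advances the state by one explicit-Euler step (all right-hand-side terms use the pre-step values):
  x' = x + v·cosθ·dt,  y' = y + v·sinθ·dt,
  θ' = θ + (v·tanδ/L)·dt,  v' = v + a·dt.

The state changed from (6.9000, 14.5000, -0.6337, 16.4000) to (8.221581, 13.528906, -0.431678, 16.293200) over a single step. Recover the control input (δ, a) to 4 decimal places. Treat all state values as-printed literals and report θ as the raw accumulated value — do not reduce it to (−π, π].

a = (v'−v)/dt = (-0.106800)/0.1 = -1.0680
Δθ = θ'−θ = 0.202022;  (v·dt/L) = 16.4000·0.1/1.6 = 1.025000
tan δ = Δθ·L/(v·dt) = 0.197095  →  δ = 0.1946

δ = 0.1946, a = -1.0680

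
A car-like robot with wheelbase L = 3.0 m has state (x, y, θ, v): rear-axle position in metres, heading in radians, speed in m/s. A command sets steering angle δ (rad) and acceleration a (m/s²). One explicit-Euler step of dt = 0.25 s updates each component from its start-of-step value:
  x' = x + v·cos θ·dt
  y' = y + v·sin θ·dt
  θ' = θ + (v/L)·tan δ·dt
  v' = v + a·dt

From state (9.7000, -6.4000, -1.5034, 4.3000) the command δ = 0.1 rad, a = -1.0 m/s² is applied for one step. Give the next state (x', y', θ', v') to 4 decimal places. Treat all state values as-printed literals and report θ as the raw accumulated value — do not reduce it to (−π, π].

(9.7724, -7.4726, -1.4674, 4.0500)

x' = 9.7000 + 4.3000·cos(-1.5034)·0.25 = 9.7724
y' = -6.4000 + 4.3000·sin(-1.5034)·0.25 = -7.4726
θ' = -1.5034 + (4.3000/3.0)·tan(0.1)·0.25 = -1.4674
v' = 4.3000 − 1.0000·0.25 = 4.0500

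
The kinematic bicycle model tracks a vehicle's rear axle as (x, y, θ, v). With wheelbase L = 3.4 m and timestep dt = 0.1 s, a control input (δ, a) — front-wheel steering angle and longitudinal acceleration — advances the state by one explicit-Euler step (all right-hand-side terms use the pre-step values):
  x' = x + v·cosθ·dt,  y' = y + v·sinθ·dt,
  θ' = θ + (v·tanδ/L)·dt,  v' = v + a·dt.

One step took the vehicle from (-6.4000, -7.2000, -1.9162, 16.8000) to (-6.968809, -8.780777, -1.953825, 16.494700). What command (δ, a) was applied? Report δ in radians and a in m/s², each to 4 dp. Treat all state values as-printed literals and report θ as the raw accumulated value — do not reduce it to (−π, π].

a = (v'−v)/dt = (-0.305300)/0.1 = -3.0530
Δθ = θ'−θ = -0.037625;  (v·dt/L) = 16.8000·0.1/3.4 = 0.494118
tan δ = Δθ·L/(v·dt) = -0.076146  →  δ = -0.0760

δ = -0.0760, a = -3.0530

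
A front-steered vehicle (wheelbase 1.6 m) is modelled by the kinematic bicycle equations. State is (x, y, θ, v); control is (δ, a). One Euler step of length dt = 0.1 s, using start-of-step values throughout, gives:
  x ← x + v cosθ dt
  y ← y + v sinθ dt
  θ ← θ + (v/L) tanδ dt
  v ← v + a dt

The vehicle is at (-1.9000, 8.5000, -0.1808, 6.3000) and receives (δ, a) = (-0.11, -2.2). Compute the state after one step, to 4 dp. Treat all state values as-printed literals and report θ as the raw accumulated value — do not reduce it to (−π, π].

(-1.2803, 8.3867, -0.2243, 6.0800)

x' = -1.9000 + 6.3000·cos(-0.1808)·0.1 = -1.2803
y' = 8.5000 + 6.3000·sin(-0.1808)·0.1 = 8.3867
θ' = -0.1808 + (6.3000/1.6)·tan(-0.11)·0.1 = -0.2243
v' = 6.3000 − 2.2000·0.1 = 6.0800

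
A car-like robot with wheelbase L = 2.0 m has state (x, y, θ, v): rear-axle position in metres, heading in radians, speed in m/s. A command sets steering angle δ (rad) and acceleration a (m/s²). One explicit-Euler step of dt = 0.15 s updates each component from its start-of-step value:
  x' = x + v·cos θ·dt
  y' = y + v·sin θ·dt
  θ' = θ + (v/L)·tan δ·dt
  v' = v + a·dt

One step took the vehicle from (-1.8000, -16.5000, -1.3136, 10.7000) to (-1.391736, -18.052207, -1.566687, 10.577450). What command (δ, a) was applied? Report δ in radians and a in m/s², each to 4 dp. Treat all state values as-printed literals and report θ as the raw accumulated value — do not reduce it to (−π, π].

a = (v'−v)/dt = (-0.122550)/0.15 = -0.8170
Δθ = θ'−θ = -0.253087;  (v·dt/L) = 10.7000·0.15/2.0 = 0.802500
tan δ = Δθ·L/(v·dt) = -0.315373  →  δ = -0.3055

δ = -0.3055, a = -0.8170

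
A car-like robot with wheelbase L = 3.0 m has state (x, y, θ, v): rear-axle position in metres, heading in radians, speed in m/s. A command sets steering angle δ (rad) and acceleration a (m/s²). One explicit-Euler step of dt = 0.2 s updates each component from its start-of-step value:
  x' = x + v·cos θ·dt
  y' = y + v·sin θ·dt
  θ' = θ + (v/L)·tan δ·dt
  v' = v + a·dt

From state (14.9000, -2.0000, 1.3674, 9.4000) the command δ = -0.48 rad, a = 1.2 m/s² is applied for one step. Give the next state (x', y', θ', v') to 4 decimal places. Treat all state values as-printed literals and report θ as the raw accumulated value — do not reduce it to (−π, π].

x' = 14.9000 + 9.4000·cos(1.3674)·0.2 = 15.2798
y' = -2.0000 + 9.4000·sin(1.3674)·0.2 = -0.1588
θ' = 1.3674 + (9.4000/3.0)·tan(-0.48)·0.2 = 1.0412
v' = 9.4000 + 1.2000·0.2 = 9.6400

(15.2798, -0.1588, 1.0412, 9.6400)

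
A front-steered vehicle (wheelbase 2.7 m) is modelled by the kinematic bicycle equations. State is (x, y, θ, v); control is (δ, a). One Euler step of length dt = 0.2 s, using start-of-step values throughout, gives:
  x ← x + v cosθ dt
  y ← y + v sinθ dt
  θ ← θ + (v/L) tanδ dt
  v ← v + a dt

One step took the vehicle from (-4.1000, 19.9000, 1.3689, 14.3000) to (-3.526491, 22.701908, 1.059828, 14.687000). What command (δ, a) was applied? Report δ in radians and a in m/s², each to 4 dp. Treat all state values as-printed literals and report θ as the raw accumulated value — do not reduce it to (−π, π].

δ = -0.2839, a = 1.9350

a = (v'−v)/dt = (0.387000)/0.2 = 1.9350
Δθ = θ'−θ = -0.309072;  (v·dt/L) = 14.3000·0.2/2.7 = 1.059259
tan δ = Δθ·L/(v·dt) = -0.291781  →  δ = -0.2839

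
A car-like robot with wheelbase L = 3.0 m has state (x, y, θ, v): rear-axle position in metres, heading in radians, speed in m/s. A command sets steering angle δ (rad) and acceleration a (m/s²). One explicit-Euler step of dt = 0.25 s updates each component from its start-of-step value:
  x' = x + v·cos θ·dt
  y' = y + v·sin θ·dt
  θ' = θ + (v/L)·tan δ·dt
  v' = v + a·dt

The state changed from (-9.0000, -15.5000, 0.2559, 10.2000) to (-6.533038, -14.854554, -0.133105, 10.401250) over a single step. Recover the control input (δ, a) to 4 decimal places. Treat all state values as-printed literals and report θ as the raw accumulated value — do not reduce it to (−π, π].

a = (v'−v)/dt = (0.201250)/0.25 = 0.8050
Δθ = θ'−θ = -0.389005;  (v·dt/L) = 10.2000·0.25/3.0 = 0.850000
tan δ = Δθ·L/(v·dt) = -0.457653  →  δ = -0.4292

δ = -0.4292, a = 0.8050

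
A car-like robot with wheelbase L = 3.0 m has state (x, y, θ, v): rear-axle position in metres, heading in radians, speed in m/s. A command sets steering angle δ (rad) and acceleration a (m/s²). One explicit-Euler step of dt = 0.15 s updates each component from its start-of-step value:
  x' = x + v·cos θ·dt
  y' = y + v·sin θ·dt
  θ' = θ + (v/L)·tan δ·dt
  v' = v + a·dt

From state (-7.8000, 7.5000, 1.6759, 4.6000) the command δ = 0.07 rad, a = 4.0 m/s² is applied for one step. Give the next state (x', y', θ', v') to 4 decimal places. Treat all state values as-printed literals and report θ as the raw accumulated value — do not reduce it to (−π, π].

x' = -7.8000 + 4.6000·cos(1.6759)·0.15 = -7.8724
y' = 7.5000 + 4.6000·sin(1.6759)·0.15 = 8.1862
θ' = 1.6759 + (4.6000/3.0)·tan(0.07)·0.15 = 1.6920
v' = 4.6000 + 4.0000·0.15 = 5.2000

(-7.8724, 8.1862, 1.6920, 5.2000)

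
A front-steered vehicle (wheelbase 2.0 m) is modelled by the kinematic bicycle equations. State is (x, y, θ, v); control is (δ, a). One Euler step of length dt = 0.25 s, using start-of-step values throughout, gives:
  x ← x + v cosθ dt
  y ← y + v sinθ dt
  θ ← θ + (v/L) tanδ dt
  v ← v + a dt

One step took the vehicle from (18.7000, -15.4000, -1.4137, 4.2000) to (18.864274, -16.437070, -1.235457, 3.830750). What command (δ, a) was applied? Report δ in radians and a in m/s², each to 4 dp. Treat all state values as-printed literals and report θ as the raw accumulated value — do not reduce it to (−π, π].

a = (v'−v)/dt = (-0.369250)/0.25 = -1.4770
Δθ = θ'−θ = 0.178243;  (v·dt/L) = 4.2000·0.25/2.0 = 0.525000
tan δ = Δθ·L/(v·dt) = 0.339510  →  δ = 0.3273

δ = 0.3273, a = -1.4770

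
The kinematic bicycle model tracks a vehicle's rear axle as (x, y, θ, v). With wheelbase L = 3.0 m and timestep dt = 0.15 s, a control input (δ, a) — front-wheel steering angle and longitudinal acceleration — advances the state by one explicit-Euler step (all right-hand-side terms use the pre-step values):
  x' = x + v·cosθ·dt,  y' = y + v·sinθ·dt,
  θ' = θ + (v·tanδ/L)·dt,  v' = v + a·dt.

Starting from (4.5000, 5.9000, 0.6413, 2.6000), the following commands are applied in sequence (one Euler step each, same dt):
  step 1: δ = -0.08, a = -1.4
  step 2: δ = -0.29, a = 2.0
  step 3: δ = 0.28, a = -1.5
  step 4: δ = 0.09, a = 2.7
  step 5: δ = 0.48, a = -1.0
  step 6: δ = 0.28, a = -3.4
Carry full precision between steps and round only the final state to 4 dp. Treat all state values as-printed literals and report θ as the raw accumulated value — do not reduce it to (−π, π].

(6.3849, 7.3178, 0.7588, 2.2100)

after step 1 (δ=-0.08, a=-1.4): (4.812514, 6.133313, 0.630878, 2.390000)
after step 2 (δ=-0.29, a=2.0): (5.102007, 6.344775, 0.595217, 2.690000)
after step 3 (δ=0.28, a=-1.5): (5.436115, 6.571013, 0.633893, 2.465000)
after step 4 (δ=0.09, a=2.7): (5.734033, 6.790011, 0.645016, 2.870000)
after step 5 (δ=0.48, a=-1.0): (6.078041, 7.048833, 0.719724, 2.720000)
after step 6 (δ=0.28, a=-3.4): (6.384853, 7.317777, 0.758831, 2.210000)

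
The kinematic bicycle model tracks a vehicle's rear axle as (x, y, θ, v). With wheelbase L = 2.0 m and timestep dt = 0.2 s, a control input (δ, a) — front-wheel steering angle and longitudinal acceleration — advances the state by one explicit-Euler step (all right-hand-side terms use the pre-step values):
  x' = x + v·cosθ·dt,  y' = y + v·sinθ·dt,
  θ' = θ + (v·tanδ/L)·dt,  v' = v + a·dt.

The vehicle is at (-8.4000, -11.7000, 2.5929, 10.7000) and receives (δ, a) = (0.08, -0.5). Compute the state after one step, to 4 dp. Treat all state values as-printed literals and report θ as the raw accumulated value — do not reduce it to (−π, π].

(-10.2259, -10.5838, 2.6787, 10.6000)

x' = -8.4000 + 10.7000·cos(2.5929)·0.2 = -10.2259
y' = -11.7000 + 10.7000·sin(2.5929)·0.2 = -10.5838
θ' = 2.5929 + (10.7000/2.0)·tan(0.08)·0.2 = 2.6787
v' = 10.7000 − 0.5000·0.2 = 10.6000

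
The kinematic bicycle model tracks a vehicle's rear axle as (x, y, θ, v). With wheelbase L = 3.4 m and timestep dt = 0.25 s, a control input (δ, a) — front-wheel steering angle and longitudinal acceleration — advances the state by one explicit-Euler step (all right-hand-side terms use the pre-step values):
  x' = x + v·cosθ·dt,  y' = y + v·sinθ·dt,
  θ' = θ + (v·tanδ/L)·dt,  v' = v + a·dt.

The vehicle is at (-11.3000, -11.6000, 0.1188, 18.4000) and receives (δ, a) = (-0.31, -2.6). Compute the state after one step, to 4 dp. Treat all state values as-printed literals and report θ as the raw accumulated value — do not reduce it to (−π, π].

(-6.7324, -11.0548, -0.3146, 17.7500)

x' = -11.3000 + 18.4000·cos(0.1188)·0.25 = -6.7324
y' = -11.6000 + 18.4000·sin(0.1188)·0.25 = -11.0548
θ' = 0.1188 + (18.4000/3.4)·tan(-0.31)·0.25 = -0.3146
v' = 18.4000 − 2.6000·0.25 = 17.7500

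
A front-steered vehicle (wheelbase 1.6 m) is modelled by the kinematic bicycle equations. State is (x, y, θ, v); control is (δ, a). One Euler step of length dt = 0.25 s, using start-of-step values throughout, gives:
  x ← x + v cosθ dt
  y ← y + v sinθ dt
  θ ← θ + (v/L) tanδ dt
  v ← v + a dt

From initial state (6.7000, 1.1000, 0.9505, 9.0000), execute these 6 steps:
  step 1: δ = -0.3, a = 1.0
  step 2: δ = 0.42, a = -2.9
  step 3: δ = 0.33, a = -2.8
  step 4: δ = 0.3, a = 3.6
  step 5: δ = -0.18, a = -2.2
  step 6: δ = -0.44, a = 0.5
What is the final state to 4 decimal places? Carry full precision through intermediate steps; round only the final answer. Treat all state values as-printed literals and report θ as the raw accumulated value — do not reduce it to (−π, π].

(9.5209, 11.9792, 1.1460, 8.3000)

after step 1 (δ=-0.3, a=1.0): (8.007872, 2.930839, 0.515496, 9.250000)
after step 2 (δ=0.42, a=-2.9): (10.019859, 4.070824, 1.160933, 8.525000)
after step 3 (δ=0.33, a=-2.8): (10.869128, 6.025553, 1.617187, 7.825000)
after step 4 (δ=0.3, a=3.6): (10.778410, 7.979699, 1.995399, 8.725000)
after step 5 (δ=-0.18, a=-2.2): (9.879825, 9.967260, 1.747323, 8.175000)
after step 6 (δ=-0.44, a=0.5): (9.520920, 11.979249, 1.145974, 8.300000)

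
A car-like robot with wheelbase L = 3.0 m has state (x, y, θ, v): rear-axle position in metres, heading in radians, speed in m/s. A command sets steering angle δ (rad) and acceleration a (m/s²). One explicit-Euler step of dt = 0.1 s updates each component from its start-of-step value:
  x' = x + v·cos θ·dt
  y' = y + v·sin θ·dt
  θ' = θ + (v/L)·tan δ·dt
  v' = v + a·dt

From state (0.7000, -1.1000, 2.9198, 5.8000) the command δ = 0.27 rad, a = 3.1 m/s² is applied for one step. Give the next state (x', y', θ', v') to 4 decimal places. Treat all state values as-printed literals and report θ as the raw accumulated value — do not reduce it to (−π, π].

(0.1342, -0.9724, 2.9733, 6.1100)

x' = 0.7000 + 5.8000·cos(2.9198)·0.1 = 0.1342
y' = -1.1000 + 5.8000·sin(2.9198)·0.1 = -0.9724
θ' = 2.9198 + (5.8000/3.0)·tan(0.27)·0.1 = 2.9733
v' = 5.8000 + 3.1000·0.1 = 6.1100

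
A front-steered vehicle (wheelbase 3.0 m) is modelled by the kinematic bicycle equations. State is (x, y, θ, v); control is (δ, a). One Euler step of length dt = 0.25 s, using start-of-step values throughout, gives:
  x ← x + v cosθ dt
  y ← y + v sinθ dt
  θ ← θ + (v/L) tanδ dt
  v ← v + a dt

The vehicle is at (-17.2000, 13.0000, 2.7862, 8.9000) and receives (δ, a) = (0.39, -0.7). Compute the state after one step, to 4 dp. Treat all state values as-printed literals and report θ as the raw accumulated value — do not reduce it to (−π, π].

(-19.2860, 13.7742, 3.0911, 8.7250)

x' = -17.2000 + 8.9000·cos(2.7862)·0.25 = -19.2860
y' = 13.0000 + 8.9000·sin(2.7862)·0.25 = 13.7742
θ' = 2.7862 + (8.9000/3.0)·tan(0.39)·0.25 = 3.0911
v' = 8.9000 − 0.7000·0.25 = 8.7250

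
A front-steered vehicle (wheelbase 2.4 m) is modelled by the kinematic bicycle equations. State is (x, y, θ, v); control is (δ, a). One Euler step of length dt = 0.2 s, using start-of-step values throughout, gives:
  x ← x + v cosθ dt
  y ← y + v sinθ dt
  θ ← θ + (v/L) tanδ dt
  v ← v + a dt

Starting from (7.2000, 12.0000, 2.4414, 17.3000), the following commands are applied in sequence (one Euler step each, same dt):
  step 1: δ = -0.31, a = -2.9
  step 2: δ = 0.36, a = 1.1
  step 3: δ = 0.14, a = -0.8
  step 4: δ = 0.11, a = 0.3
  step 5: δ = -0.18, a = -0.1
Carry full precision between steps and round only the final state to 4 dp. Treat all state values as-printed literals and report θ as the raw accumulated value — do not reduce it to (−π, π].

after step 1 (δ=-0.31, a=-2.9): (4.554076, 14.229503, 1.979595, 16.720000)
after step 2 (δ=0.36, a=1.1): (3.224813, 17.297955, 2.504049, 16.940000)
after step 3 (δ=0.14, a=-0.8): (0.502350, 19.314571, 2.702984, 16.780000)
after step 4 (δ=0.11, a=0.3): (-2.535982, 20.739798, 2.857424, 16.840000)
after step 5 (δ=-0.18, a=-0.1): (-5.768909, 21.684049, 2.602060, 16.820000)

(-5.7689, 21.6840, 2.6021, 16.8200)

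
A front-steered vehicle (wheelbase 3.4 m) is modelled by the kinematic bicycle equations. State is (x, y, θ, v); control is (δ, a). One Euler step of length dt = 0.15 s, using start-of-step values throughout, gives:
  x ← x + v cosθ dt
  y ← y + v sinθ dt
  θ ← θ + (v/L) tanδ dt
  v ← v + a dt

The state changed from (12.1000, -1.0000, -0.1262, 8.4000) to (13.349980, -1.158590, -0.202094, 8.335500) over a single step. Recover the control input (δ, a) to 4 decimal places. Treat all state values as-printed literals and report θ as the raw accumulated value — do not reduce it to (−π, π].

a = (v'−v)/dt = (-0.064500)/0.15 = -0.4300
Δθ = θ'−θ = -0.075894;  (v·dt/L) = 8.4000·0.15/3.4 = 0.370588
tan δ = Δθ·L/(v·dt) = -0.204793  →  δ = -0.2020

δ = -0.2020, a = -0.4300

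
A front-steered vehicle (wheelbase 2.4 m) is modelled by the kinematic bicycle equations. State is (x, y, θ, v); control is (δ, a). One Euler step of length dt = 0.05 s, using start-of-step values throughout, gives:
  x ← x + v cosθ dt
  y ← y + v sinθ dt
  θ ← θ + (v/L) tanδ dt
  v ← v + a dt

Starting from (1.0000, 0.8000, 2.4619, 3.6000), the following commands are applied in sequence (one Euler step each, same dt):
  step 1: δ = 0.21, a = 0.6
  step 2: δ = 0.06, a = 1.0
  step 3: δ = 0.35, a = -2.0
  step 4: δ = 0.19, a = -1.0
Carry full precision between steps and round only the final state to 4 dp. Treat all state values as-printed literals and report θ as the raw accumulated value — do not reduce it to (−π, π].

(0.4271, 1.2433, 2.5248, 3.5300)

after step 1 (δ=0.21, a=0.6): (0.860002, 0.913140, 2.477886, 3.630000)
after step 2 (δ=0.06, a=1.0): (0.717032, 1.024951, 2.482429, 3.680000)
after step 3 (δ=0.35, a=-2.0): (0.571579, 1.137643, 2.510414, 3.580000)
after step 4 (δ=0.19, a=-1.0): (0.427067, 1.243270, 2.524758, 3.530000)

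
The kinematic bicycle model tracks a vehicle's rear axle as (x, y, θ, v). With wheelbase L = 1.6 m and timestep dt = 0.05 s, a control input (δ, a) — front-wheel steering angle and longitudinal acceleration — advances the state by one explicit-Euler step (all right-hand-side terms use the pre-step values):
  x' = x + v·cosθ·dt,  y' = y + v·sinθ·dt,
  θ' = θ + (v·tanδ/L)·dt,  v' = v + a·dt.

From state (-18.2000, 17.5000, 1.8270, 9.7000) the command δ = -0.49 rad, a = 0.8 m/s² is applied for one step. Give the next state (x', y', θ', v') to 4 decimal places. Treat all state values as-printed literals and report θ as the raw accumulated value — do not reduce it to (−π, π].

(-18.3229, 17.9692, 1.6653, 9.7400)

x' = -18.2000 + 9.7000·cos(1.8270)·0.05 = -18.3229
y' = 17.5000 + 9.7000·sin(1.8270)·0.05 = 17.9692
θ' = 1.8270 + (9.7000/1.6)·tan(-0.49)·0.05 = 1.6653
v' = 9.7000 + 0.8000·0.05 = 9.7400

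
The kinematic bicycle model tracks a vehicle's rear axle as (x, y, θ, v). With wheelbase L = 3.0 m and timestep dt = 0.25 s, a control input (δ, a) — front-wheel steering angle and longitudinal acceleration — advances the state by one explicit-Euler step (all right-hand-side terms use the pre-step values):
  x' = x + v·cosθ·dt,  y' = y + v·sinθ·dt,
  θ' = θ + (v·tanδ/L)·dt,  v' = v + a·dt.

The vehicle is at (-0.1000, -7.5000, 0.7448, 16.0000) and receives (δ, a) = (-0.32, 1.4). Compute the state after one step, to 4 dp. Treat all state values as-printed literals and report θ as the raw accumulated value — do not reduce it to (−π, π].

(2.8409, -4.7887, 0.3029, 16.3500)

x' = -0.1000 + 16.0000·cos(0.7448)·0.25 = 2.8409
y' = -7.5000 + 16.0000·sin(0.7448)·0.25 = -4.7887
θ' = 0.7448 + (16.0000/3.0)·tan(-0.32)·0.25 = 0.3029
v' = 16.0000 + 1.4000·0.25 = 16.3500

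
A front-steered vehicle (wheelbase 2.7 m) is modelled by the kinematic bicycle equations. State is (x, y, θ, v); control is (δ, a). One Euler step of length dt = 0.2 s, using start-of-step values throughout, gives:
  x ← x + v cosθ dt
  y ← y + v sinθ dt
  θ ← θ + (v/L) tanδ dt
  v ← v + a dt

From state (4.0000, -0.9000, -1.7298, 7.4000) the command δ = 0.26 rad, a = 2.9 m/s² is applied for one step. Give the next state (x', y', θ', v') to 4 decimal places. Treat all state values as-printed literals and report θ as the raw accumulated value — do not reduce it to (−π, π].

x' = 4.0000 + 7.4000·cos(-1.7298)·0.2 = 3.7657
y' = -0.9000 + 7.4000·sin(-1.7298)·0.2 = -2.3613
θ' = -1.7298 + (7.4000/2.7)·tan(0.26)·0.2 = -1.5840
v' = 7.4000 + 2.9000·0.2 = 7.9800

(3.7657, -2.3613, -1.5840, 7.9800)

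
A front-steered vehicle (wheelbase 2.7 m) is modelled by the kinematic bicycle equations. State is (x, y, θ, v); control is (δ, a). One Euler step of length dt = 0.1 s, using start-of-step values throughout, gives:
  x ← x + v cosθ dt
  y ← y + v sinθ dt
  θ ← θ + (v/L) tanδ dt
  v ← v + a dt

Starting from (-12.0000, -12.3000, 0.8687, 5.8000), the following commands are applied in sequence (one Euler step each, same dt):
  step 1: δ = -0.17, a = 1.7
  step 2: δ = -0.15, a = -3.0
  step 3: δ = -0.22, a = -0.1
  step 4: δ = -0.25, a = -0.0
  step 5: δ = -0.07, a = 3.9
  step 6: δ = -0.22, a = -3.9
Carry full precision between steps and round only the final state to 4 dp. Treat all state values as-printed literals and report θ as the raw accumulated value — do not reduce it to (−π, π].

after step 1 (δ=-0.17, a=1.7): (-11.625425, -11.857176, 0.831826, 5.970000)
after step 2 (δ=-0.15, a=-3.0): (-11.223329, -11.415896, 0.798408, 5.670000)
after step 3 (δ=-0.22, a=-0.1): (-10.827649, -11.009785, 0.751448, 5.660000)
after step 4 (δ=-0.25, a=-0.0): (-10.414072, -10.623378, 0.697921, 5.660000)
after step 5 (δ=-0.07, a=3.9): (-9.980414, -10.259652, 0.683222, 6.050000)
after step 6 (δ=-0.22, a=-3.9): (-9.511211, -9.877718, 0.633115, 5.660000)

(-9.5112, -9.8777, 0.6331, 5.6600)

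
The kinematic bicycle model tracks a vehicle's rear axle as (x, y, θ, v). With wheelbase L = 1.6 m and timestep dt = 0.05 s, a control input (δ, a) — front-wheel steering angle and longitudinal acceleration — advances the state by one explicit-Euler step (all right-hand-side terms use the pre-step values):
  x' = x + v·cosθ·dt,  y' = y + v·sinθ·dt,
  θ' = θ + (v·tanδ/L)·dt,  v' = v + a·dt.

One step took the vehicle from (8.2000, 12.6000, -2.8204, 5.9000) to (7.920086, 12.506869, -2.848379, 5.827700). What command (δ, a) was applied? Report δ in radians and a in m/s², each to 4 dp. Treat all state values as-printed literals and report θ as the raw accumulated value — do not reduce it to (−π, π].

δ = -0.1506, a = -1.4460

a = (v'−v)/dt = (-0.072300)/0.05 = -1.4460
Δθ = θ'−θ = -0.027979;  (v·dt/L) = 5.9000·0.05/1.6 = 0.184375
tan δ = Δθ·L/(v·dt) = -0.151751  →  δ = -0.1506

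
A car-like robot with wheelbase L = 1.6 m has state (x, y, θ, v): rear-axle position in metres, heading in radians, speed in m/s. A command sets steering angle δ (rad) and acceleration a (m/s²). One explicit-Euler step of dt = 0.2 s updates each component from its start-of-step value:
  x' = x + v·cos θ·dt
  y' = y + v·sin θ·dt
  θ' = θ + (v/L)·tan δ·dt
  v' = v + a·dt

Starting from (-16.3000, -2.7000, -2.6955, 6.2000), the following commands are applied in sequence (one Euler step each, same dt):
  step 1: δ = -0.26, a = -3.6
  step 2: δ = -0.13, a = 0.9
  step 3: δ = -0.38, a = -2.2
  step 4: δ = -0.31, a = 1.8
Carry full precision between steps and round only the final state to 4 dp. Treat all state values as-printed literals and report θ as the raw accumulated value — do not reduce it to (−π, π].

(-20.6374, -3.5274, -3.4828, 5.5800)

after step 1 (δ=-0.26, a=-3.6): (-17.418653, -3.234990, -2.901667, 5.480000)
after step 2 (δ=-0.13, a=0.9): (-18.483259, -3.495434, -2.991222, 5.660000)
after step 3 (δ=-0.38, a=-2.2): (-19.602485, -3.665013, -3.273806, 5.220000)
after step 4 (δ=-0.31, a=1.8): (-20.637374, -3.527384, -3.482820, 5.580000)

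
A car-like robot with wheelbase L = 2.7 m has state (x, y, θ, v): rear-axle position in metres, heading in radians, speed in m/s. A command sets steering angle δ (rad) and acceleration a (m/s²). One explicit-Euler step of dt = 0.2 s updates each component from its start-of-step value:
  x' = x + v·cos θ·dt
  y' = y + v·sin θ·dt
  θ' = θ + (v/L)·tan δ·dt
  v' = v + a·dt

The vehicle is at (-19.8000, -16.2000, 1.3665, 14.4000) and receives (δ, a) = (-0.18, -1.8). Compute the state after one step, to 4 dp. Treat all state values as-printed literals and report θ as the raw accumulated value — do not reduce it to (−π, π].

(-19.2157, -13.3799, 1.1724, 14.0400)

x' = -19.8000 + 14.4000·cos(1.3665)·0.2 = -19.2157
y' = -16.2000 + 14.4000·sin(1.3665)·0.2 = -13.3799
θ' = 1.3665 + (14.4000/2.7)·tan(-0.18)·0.2 = 1.1724
v' = 14.4000 − 1.8000·0.2 = 14.0400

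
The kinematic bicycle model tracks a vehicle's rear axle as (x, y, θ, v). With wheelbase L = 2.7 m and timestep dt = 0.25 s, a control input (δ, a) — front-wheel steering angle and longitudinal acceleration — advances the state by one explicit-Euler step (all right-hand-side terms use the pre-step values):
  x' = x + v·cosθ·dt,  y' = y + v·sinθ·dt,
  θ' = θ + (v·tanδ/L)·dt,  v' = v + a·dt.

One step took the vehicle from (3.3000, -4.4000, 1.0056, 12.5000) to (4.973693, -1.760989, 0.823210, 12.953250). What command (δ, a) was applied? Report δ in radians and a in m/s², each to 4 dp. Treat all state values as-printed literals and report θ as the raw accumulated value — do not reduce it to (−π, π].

a = (v'−v)/dt = (0.453250)/0.25 = 1.8130
Δθ = θ'−θ = -0.182390;  (v·dt/L) = 12.5000·0.25/2.7 = 1.157407
tan δ = Δθ·L/(v·dt) = -0.157585  →  δ = -0.1563

δ = -0.1563, a = 1.8130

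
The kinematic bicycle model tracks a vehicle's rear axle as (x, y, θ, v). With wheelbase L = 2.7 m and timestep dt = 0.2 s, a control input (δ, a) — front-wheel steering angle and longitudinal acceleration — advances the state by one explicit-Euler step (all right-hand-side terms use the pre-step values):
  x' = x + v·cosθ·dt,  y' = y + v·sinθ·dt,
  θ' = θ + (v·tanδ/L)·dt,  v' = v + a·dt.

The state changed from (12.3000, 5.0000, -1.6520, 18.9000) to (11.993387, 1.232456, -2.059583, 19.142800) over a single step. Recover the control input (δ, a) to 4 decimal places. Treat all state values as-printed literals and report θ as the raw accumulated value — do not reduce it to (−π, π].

δ = -0.2833, a = 1.2140

a = (v'−v)/dt = (0.242800)/0.2 = 1.2140
Δθ = θ'−θ = -0.407583;  (v·dt/L) = 18.9000·0.2/2.7 = 1.400000
tan δ = Δθ·L/(v·dt) = -0.291131  →  δ = -0.2833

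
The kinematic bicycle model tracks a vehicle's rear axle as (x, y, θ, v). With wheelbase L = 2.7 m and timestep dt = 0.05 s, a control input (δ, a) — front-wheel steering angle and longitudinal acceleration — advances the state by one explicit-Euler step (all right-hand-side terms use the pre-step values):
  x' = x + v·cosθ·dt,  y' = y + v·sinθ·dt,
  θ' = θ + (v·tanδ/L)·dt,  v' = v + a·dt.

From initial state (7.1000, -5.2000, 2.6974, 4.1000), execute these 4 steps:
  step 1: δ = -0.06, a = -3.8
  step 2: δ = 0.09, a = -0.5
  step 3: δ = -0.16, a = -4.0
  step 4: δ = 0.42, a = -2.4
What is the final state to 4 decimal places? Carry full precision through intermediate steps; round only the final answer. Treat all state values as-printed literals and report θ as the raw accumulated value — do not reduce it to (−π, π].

after step 1 (δ=-0.06, a=-3.8): (6.914894, -5.111906, 2.692839, 3.910000)
after step 2 (δ=0.09, a=-0.5): (6.738750, -5.027089, 2.699373, 3.885000)
after step 3 (δ=-0.16, a=-4.0): (6.563186, -4.943961, 2.687763, 3.685000)
after step 4 (δ=0.42, a=-2.4): (6.397587, -4.863183, 2.718237, 3.565000)

(6.3976, -4.8632, 2.7182, 3.5650)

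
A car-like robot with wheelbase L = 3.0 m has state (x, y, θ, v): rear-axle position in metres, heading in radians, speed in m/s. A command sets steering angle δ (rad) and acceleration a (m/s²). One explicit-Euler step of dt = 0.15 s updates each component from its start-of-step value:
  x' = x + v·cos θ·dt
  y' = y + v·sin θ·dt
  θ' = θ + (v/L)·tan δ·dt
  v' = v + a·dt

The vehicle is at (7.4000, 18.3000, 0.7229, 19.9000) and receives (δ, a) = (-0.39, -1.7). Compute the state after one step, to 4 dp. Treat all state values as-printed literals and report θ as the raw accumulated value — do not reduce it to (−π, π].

x' = 7.4000 + 19.9000·cos(0.7229)·0.15 = 9.6384
y' = 18.3000 + 19.9000·sin(0.7229)·0.15 = 20.2748
θ' = 0.7229 + (19.9000/3.0)·tan(-0.39)·0.15 = 0.3139
v' = 19.9000 − 1.7000·0.15 = 19.6450

(9.6384, 20.2748, 0.3139, 19.6450)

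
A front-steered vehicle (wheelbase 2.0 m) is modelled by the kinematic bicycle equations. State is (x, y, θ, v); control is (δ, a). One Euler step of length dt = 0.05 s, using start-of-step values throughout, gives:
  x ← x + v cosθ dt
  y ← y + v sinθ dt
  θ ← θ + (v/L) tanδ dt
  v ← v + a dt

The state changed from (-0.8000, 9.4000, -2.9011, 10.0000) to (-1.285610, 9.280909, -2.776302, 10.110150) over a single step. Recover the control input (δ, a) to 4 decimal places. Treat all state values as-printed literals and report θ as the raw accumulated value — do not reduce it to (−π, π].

δ = 0.4630, a = 2.2030

a = (v'−v)/dt = (0.110150)/0.05 = 2.2030
Δθ = θ'−θ = 0.124798;  (v·dt/L) = 10.0000·0.05/2.0 = 0.250000
tan δ = Δθ·L/(v·dt) = 0.499192  →  δ = 0.4630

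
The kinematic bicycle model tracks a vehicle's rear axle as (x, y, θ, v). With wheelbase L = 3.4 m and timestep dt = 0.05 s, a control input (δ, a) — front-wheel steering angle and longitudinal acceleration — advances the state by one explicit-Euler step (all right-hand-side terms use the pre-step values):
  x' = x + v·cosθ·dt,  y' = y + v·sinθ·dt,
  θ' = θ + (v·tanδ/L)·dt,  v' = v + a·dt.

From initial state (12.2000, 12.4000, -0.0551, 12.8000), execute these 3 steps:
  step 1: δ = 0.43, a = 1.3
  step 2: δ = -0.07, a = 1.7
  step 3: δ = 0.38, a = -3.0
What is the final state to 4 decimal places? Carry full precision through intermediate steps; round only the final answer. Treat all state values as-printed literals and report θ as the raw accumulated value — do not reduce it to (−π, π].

after step 1 (δ=0.43, a=1.3): (12.839029, 12.364754, 0.031229, 12.865000)
after step 2 (δ=-0.07, a=1.7): (13.481965, 12.384838, 0.017964, 12.950000)
after step 3 (δ=0.38, a=-3.0): (14.129361, 12.396469, 0.094028, 12.800000)

(14.1294, 12.3965, 0.0940, 12.8000)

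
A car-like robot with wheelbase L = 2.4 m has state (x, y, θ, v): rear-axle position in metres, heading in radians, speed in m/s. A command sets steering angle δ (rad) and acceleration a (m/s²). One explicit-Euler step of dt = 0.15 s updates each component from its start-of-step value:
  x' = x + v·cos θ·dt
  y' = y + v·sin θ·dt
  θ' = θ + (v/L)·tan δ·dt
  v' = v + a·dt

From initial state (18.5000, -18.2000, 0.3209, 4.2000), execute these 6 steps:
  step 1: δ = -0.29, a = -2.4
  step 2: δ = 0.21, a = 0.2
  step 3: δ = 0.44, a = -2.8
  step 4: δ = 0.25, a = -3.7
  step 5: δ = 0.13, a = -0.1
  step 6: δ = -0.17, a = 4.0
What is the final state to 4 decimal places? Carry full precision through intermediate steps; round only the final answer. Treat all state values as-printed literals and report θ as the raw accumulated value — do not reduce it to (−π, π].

after step 1 (δ=-0.29, a=-2.4): (19.097840, -18.001285, 0.242567, 3.840000)
after step 2 (δ=0.21, a=0.2): (19.656977, -17.862933, 0.293721, 3.870000)
after step 3 (δ=0.44, a=-2.8): (20.212616, -17.694869, 0.407591, 3.450000)
after step 4 (δ=0.25, a=-3.7): (20.687722, -17.489732, 0.462649, 2.895000)
after step 5 (δ=0.13, a=-0.1): (21.076321, -17.295918, 0.486304, 2.880000)
after step 6 (δ=-0.17, a=4.0): (21.458237, -17.094018, 0.455406, 3.480000)

(21.4582, -17.0940, 0.4554, 3.4800)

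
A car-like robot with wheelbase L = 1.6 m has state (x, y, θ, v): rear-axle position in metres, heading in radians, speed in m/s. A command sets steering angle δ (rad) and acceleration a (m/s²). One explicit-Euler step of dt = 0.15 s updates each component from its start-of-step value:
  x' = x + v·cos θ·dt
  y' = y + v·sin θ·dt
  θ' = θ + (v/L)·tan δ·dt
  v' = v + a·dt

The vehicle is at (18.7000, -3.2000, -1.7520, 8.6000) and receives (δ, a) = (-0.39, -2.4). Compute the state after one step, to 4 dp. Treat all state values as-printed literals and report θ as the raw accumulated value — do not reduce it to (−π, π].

(18.4675, -4.4689, -2.0834, 8.2400)

x' = 18.7000 + 8.6000·cos(-1.7520)·0.15 = 18.4675
y' = -3.2000 + 8.6000·sin(-1.7520)·0.15 = -4.4689
θ' = -1.7520 + (8.6000/1.6)·tan(-0.39)·0.15 = -2.0834
v' = 8.6000 − 2.4000·0.15 = 8.2400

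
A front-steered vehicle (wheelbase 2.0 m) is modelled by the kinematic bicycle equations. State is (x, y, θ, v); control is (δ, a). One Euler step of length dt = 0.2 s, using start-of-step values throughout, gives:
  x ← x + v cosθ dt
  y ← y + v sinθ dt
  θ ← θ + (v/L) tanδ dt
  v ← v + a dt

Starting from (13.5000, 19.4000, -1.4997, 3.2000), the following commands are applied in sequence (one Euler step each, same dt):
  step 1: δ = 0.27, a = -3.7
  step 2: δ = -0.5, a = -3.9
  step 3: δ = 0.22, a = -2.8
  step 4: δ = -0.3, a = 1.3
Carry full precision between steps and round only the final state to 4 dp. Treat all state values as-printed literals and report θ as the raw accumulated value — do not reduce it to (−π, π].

(13.6462, 17.7164, -1.5426, 1.3800)

after step 1 (δ=0.27, a=-3.7): (13.545463, 18.761617, -1.411137, 2.460000)
after step 2 (δ=-0.5, a=-3.9): (13.623682, 18.275874, -1.545528, 1.680000)
after step 3 (δ=0.22, a=-2.8): (13.632172, 17.939982, -1.507960, 1.120000)
after step 4 (δ=-0.3, a=1.3): (13.646238, 17.716424, -1.542605, 1.380000)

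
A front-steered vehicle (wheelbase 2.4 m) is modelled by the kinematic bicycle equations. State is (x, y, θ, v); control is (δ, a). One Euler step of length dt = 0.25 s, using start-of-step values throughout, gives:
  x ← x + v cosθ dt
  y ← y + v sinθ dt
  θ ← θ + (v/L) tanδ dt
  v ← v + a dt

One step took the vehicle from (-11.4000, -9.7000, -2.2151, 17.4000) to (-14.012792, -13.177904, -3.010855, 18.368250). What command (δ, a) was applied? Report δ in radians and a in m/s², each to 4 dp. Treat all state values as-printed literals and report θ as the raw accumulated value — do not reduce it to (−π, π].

a = (v'−v)/dt = (0.968250)/0.25 = 3.8730
Δθ = θ'−θ = -0.795755;  (v·dt/L) = 17.4000·0.25/2.4 = 1.812500
tan δ = Δθ·L/(v·dt) = -0.439037  →  δ = -0.4137

δ = -0.4137, a = 3.8730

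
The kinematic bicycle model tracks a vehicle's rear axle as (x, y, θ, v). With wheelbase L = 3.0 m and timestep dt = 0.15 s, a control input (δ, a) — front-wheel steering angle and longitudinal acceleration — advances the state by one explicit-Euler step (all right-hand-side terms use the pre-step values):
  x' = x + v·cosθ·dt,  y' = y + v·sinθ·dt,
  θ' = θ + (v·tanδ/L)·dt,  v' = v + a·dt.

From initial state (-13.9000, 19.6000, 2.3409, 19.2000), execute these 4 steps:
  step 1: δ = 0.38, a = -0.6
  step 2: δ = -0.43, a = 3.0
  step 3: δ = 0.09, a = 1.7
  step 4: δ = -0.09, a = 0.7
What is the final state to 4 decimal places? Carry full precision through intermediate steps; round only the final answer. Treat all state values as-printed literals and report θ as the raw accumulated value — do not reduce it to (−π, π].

(-22.5895, 27.1070, 2.2850, 19.9200)

after step 1 (δ=0.38, a=-0.6): (-15.905084, 21.667375, 2.724336, 19.110000)
after step 2 (δ=-0.43, a=3.0): (-18.525650, 22.829035, 2.286124, 19.560000)
after step 3 (δ=0.09, a=1.7): (-20.449957, 25.043848, 2.374382, 19.815000)
after step 4 (δ=-0.09, a=0.7): (-22.589531, 27.106976, 2.284973, 19.920000)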